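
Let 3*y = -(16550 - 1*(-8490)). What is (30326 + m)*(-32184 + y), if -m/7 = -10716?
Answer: -12808258096/3 ≈ -4.2694e+9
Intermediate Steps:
m = 75012 (m = -7*(-10716) = 75012)
y = -25040/3 (y = (-(16550 - 1*(-8490)))/3 = (-(16550 + 8490))/3 = (-1*25040)/3 = (⅓)*(-25040) = -25040/3 ≈ -8346.7)
(30326 + m)*(-32184 + y) = (30326 + 75012)*(-32184 - 25040/3) = 105338*(-121592/3) = -12808258096/3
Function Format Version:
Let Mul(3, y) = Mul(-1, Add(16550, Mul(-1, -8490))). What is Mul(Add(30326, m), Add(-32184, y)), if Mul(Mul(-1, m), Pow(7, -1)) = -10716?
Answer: Rational(-12808258096, 3) ≈ -4.2694e+9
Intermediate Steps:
m = 75012 (m = Mul(-7, -10716) = 75012)
y = Rational(-25040, 3) (y = Mul(Rational(1, 3), Mul(-1, Add(16550, Mul(-1, -8490)))) = Mul(Rational(1, 3), Mul(-1, Add(16550, 8490))) = Mul(Rational(1, 3), Mul(-1, 25040)) = Mul(Rational(1, 3), -25040) = Rational(-25040, 3) ≈ -8346.7)
Mul(Add(30326, m), Add(-32184, y)) = Mul(Add(30326, 75012), Add(-32184, Rational(-25040, 3))) = Mul(105338, Rational(-121592, 3)) = Rational(-12808258096, 3)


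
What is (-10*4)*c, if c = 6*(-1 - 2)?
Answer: 720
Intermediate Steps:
c = -18 (c = 6*(-3) = -18)
(-10*4)*c = -10*4*(-18) = -40*(-18) = 720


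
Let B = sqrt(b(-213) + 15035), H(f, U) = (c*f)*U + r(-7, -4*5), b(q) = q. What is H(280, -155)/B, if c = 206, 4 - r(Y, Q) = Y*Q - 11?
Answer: -8940525*sqrt(14822)/14822 ≈ -73436.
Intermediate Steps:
r(Y, Q) = 15 - Q*Y (r(Y, Q) = 4 - (Y*Q - 11) = 4 - (Q*Y - 11) = 4 - (-11 + Q*Y) = 4 + (11 - Q*Y) = 15 - Q*Y)
H(f, U) = -125 + 206*U*f (H(f, U) = (206*f)*U + (15 - 1*(-4*5)*(-7)) = 206*U*f + (15 - 1*(-20)*(-7)) = 206*U*f + (15 - 140) = 206*U*f - 125 = -125 + 206*U*f)
B = sqrt(14822) (B = sqrt(-213 + 15035) = sqrt(14822) ≈ 121.75)
H(280, -155)/B = (-125 + 206*(-155)*280)/(sqrt(14822)) = (-125 - 8940400)*(sqrt(14822)/14822) = -8940525*sqrt(14822)/14822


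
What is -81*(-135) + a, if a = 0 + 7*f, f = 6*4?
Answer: 11103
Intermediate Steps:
f = 24
a = 168 (a = 0 + 7*24 = 0 + 168 = 168)
-81*(-135) + a = -81*(-135) + 168 = 10935 + 168 = 11103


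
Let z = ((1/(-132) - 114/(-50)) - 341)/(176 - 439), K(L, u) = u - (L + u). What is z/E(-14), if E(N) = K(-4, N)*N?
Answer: -1117801/48602400 ≈ -0.022999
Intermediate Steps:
K(L, u) = -L (K(L, u) = u + (-L - u) = -L)
z = 1117801/867900 (z = ((1*(-1/132) - 114*(-1/50)) - 341)/(-263) = ((-1/132 + 57/25) - 341)*(-1/263) = (7499/3300 - 341)*(-1/263) = -1117801/3300*(-1/263) = 1117801/867900 ≈ 1.2879)
E(N) = 4*N (E(N) = (-1*(-4))*N = 4*N)
z/E(-14) = 1117801/(867900*((4*(-14)))) = (1117801/867900)/(-56) = (1117801/867900)*(-1/56) = -1117801/48602400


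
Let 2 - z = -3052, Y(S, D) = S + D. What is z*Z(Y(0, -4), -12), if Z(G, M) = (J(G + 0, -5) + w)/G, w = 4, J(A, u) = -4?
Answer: 0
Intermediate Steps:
Y(S, D) = D + S
z = 3054 (z = 2 - 1*(-3052) = 2 + 3052 = 3054)
Z(G, M) = 0 (Z(G, M) = (-4 + 4)/G = 0/G = 0)
z*Z(Y(0, -4), -12) = 3054*0 = 0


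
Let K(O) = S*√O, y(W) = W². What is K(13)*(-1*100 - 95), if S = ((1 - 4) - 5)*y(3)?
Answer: 14040*√13 ≈ 50622.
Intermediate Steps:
S = -72 (S = ((1 - 4) - 5)*3² = (-3 - 5)*9 = -8*9 = -72)
K(O) = -72*√O
K(13)*(-1*100 - 95) = (-72*√13)*(-1*100 - 95) = (-72*√13)*(-100 - 95) = -72*√13*(-195) = 14040*√13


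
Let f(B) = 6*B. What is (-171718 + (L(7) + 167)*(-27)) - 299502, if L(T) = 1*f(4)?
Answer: -476377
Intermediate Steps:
L(T) = 24 (L(T) = 1*(6*4) = 1*24 = 24)
(-171718 + (L(7) + 167)*(-27)) - 299502 = (-171718 + (24 + 167)*(-27)) - 299502 = (-171718 + 191*(-27)) - 299502 = (-171718 - 5157) - 299502 = -176875 - 299502 = -476377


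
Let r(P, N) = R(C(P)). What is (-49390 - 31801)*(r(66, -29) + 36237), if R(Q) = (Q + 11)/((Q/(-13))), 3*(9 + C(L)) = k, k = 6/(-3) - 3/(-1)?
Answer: -5884804871/2 ≈ -2.9424e+9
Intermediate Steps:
k = 1 (k = 6*(-⅓) - 3*(-1) = -2 + 3 = 1)
C(L) = -26/3 (C(L) = -9 + (⅓)*1 = -9 + ⅓ = -26/3)
R(Q) = -13*(11 + Q)/Q (R(Q) = (11 + Q)/((Q*(-1/13))) = (11 + Q)/((-Q/13)) = (11 + Q)*(-13/Q) = -13*(11 + Q)/Q)
r(P, N) = 7/2 (r(P, N) = -13 - 143/(-26/3) = -13 - 143*(-3/26) = -13 + 33/2 = 7/2)
(-49390 - 31801)*(r(66, -29) + 36237) = (-49390 - 31801)*(7/2 + 36237) = -81191*72481/2 = -5884804871/2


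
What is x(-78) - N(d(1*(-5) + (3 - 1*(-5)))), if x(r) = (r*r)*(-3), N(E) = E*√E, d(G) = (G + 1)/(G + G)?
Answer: -18252 - 2*√6/9 ≈ -18253.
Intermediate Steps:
d(G) = (1 + G)/(2*G) (d(G) = (1 + G)/((2*G)) = (1 + G)*(1/(2*G)) = (1 + G)/(2*G))
N(E) = E^(3/2)
x(r) = -3*r² (x(r) = r²*(-3) = -3*r²)
x(-78) - N(d(1*(-5) + (3 - 1*(-5)))) = -3*(-78)² - ((1 + (1*(-5) + (3 - 1*(-5))))/(2*(1*(-5) + (3 - 1*(-5)))))^(3/2) = -3*6084 - ((1 + (-5 + (3 + 5)))/(2*(-5 + (3 + 5))))^(3/2) = -18252 - ((1 + (-5 + 8))/(2*(-5 + 8)))^(3/2) = -18252 - ((½)*(1 + 3)/3)^(3/2) = -18252 - ((½)*(⅓)*4)^(3/2) = -18252 - (⅔)^(3/2) = -18252 - 2*√6/9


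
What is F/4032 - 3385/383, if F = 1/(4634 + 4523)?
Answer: -124977665857/14140752192 ≈ -8.8381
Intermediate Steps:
F = 1/9157 ≈ 0.00010921
F/4032 - 3385/383 = (1/9157)/4032 - 3385/383 = (1/9157)*(1/4032) - 3385*1/383 = 1/36921024 - 3385/383 = -124977665857/14140752192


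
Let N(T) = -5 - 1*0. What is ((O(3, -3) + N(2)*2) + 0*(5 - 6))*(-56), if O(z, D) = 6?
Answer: 224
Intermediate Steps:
N(T) = -5 (N(T) = -5 + 0 = -5)
((O(3, -3) + N(2)*2) + 0*(5 - 6))*(-56) = ((6 - 5*2) + 0*(5 - 6))*(-56) = ((6 - 10) + 0*(-1))*(-56) = (-4 + 0)*(-56) = -4*(-56) = 224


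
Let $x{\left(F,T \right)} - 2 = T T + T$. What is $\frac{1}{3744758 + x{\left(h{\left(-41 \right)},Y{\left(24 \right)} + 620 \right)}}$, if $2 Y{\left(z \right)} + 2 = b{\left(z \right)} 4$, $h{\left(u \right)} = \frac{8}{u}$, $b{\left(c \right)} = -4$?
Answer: $\frac{1}{4118692} \approx 2.428 \cdot 10^{-7}$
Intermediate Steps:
$Y{\left(z \right)} = -9$ ($Y{\left(z \right)} = -1 + \frac{\left(-4\right) 4}{2} = -1 + \frac{1}{2} \left(-16\right) = -1 - 8 = -9$)
$x{\left(F,T \right)} = 2 + T + T^{2}$ ($x{\left(F,T \right)} = 2 + \left(T T + T\right) = 2 + \left(T^{2} + T\right) = 2 + \left(T + T^{2}\right) = 2 + T + T^{2}$)
$\frac{1}{3744758 + x{\left(h{\left(-41 \right)},Y{\left(24 \right)} + 620 \right)}} = \frac{1}{3744758 + \left(2 + \left(-9 + 620\right) + \left(-9 + 620\right)^{2}\right)} = \frac{1}{3744758 + \left(2 + 611 + 611^{2}\right)} = \frac{1}{3744758 + \left(2 + 611 + 373321\right)} = \frac{1}{3744758 + 373934} = \frac{1}{4118692}$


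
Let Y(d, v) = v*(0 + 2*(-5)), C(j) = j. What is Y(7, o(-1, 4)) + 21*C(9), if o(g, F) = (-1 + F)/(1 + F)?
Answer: 183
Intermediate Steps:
o(g, F) = (-1 + F)/(1 + F)
Y(d, v) = -10*v (Y(d, v) = v*(0 - 10) = v*(-10) = -10*v)
Y(7, o(-1, 4)) + 21*C(9) = -10*(-1 + 4)/(1 + 4) + 21*9 = -10*3/5 + 189 = -6 + 189 = 183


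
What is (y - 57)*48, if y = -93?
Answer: -7200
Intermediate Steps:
(y - 57)*48 = (-93 - 57)*48 = -150*48 = -7200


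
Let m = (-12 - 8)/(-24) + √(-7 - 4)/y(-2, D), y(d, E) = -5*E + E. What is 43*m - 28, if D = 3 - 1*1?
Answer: 47/6 - 43*I*√11/8 ≈ 7.8333 - 17.827*I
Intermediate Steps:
D = 2 (D = 3 - 1 = 2)
y(d, E) = -4*E
m = ⅚ - I*√11/8 (m = (-12 - 8)/(-24) + √(-7 - 4)/((-4*2)) = -20*(-1/24) + √(-11)/(-8) = ⅚ + (I*√11)*(-⅛) = ⅚ - I*√11/8 ≈ 0.83333 - 0.41458*I)
43*m - 28 = 43*(⅚ - I*√11/8) - 28 = (215/6 - 43*I*√11/8) - 28 = 47/6 - 43*I*√11/8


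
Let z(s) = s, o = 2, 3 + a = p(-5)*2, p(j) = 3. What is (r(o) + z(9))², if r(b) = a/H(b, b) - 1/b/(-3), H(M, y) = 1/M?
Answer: 8281/36 ≈ 230.03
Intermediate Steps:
a = 3 (a = -3 + 3*2 = -3 + 6 = 3)
r(b) = 3*b + 1/(3*b) (r(b) = 3/(1/b) - 1/b/(-3) = 3*b - 1/b*(-⅓) = 3*b + 1/(3*b))
(r(o) + z(9))² = ((3*2 + (⅓)/2) + 9)² = ((6 + (⅓)*(½)) + 9)² = ((6 + ⅙) + 9)² = (37/6 + 9)² = (91/6)² = 8281/36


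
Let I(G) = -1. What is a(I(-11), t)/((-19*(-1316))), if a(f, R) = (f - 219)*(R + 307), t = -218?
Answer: -4895/6251 ≈ -0.78307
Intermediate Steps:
a(f, R) = (-219 + f)*(307 + R)
a(I(-11), t)/((-19*(-1316))) = (-67233 - 219*(-218) + 307*(-1) - 218*(-1))/((-19*(-1316))) = (-67233 + 47742 - 307 + 218)/25004 = -19580*1/25004 = -4895/6251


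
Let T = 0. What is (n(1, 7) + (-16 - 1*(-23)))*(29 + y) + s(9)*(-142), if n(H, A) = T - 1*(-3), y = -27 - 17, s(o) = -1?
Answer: -8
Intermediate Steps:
y = -44
n(H, A) = 3 (n(H, A) = 0 - 1*(-3) = 0 + 3 = 3)
(n(1, 7) + (-16 - 1*(-23)))*(29 + y) + s(9)*(-142) = (3 + (-16 - 1*(-23)))*(29 - 44) - 1*(-142) = (3 + (-16 + 23))*(-15) + 142 = (3 + 7)*(-15) + 142 = 10*(-15) + 142 = -150 + 142 = -8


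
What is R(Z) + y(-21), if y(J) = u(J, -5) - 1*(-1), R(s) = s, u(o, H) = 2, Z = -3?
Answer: 0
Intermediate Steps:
y(J) = 3 (y(J) = 2 - 1*(-1) = 2 + 1 = 3)
R(Z) + y(-21) = -3 + 3 = 0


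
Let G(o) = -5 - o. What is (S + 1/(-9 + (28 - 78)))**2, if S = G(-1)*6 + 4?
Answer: 1394761/3481 ≈ 400.68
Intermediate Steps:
S = -20 (S = (-5 - 1*(-1))*6 + 4 = (-5 + 1)*6 + 4 = -4*6 + 4 = -24 + 4 = -20)
(S + 1/(-9 + (28 - 78)))**2 = (-20 + 1/(-9 + (28 - 78)))**2 = (-20 + 1/(-9 - 50))**2 = (-20 + 1/(-59))**2 = (-20 - 1/59)**2 = (-1181/59)**2 = 1394761/3481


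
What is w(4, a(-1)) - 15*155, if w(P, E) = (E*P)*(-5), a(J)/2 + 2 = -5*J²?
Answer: -2045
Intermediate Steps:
a(J) = -4 - 10*J² (a(J) = -4 + 2*(-5*J²) = -4 - 10*J²)
w(P, E) = -5*E*P
w(4, a(-1)) - 15*155 = -5*(-4 - 10*(-1)²)*4 - 15*155 = -5*(-4 - 10*1)*4 - 2325 = -5*(-4 - 10)*4 - 2325 = -5*(-14)*4 - 2325 = 280 - 2325 = -2045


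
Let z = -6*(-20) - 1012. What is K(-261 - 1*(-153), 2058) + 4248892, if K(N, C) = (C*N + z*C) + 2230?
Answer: 2193122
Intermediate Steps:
z = -892 (z = 120 - 1012 = -892)
K(N, C) = 2230 - 892*C + C*N (K(N, C) = (C*N - 892*C) + 2230 = (-892*C + C*N) + 2230 = 2230 - 892*C + C*N)
K(-261 - 1*(-153), 2058) + 4248892 = (2230 - 892*2058 + 2058*(-261 - 1*(-153))) + 4248892 = (2230 - 1835736 + 2058*(-261 + 153)) + 4248892 = (2230 - 1835736 + 2058*(-108)) + 4248892 = (2230 - 1835736 - 222264) + 4248892 = -2055770 + 4248892 = 2193122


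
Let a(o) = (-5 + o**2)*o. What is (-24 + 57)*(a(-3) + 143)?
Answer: 4323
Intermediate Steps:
a(o) = o*(-5 + o**2)
(-24 + 57)*(a(-3) + 143) = (-24 + 57)*(-3*(-5 + (-3)**2) + 143) = 33*(-3*(-5 + 9) + 143) = 33*(-3*4 + 143) = 33*(-12 + 143) = 33*131 = 4323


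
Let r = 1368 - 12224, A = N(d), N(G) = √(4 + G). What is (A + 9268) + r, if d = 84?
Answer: -1588 + 2*√22 ≈ -1578.6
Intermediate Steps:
A = 2*√22 (A = √(4 + 84) = √88 = 2*√22 ≈ 9.3808)
r = -10856
(A + 9268) + r = (2*√22 + 9268) - 10856 = (9268 + 2*√22) - 10856 = -1588 + 2*√22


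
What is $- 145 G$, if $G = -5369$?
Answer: $778505$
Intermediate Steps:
$- 145 G = \left(-145\right) \left(-5369\right) = 778505$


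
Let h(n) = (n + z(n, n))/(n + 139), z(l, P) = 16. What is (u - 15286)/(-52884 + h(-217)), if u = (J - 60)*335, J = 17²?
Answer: -1597154/1374917 ≈ -1.1616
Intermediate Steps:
J = 289
u = 76715 (u = (289 - 60)*335 = 229*335 = 76715)
h(n) = (16 + n)/(139 + n) (h(n) = (n + 16)/(n + 139) = (16 + n)/(139 + n))
(u - 15286)/(-52884 + h(-217)) = (76715 - 15286)/(-52884 + (16 - 217)/(139 - 217)) = 61429/(-52884 - 201/(-78)) = 61429/(-52884 - 1/78*(-201)) = 61429/(-52884 + 67/26) = 61429/(-1374917/26) = 61429*(-26/1374917) = -1597154/1374917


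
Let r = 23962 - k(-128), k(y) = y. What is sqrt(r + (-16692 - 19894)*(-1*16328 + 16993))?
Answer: 40*I*sqrt(15191) ≈ 4930.1*I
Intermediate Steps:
r = 24090 (r = 23962 - 1*(-128) = 23962 + 128 = 24090)
sqrt(r + (-16692 - 19894)*(-1*16328 + 16993)) = sqrt(24090 + (-16692 - 19894)*(-1*16328 + 16993)) = sqrt(24090 - 36586*(-16328 + 16993)) = sqrt(24090 - 36586*665) = sqrt(24090 - 24329690) = sqrt(-24305600) = 40*I*sqrt(15191)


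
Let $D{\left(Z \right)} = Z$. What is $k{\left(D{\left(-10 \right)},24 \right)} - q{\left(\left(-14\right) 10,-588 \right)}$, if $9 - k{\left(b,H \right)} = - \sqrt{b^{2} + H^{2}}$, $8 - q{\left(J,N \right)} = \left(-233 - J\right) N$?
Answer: $54711$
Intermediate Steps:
$q{\left(J,N \right)} = 8 - N \left(-233 - J\right)$ ($q{\left(J,N \right)} = 8 - \left(-233 - J\right) N = 8 - N \left(-233 - J\right)$)
$k{\left(b,H \right)} = 9 + \sqrt{H^{2} + b^{2}}$ ($k{\left(b,H \right)} = 9 - - \sqrt{b^{2} + H^{2}} = 9 - - \sqrt{H^{2} + b^{2}} = 9 + \sqrt{H^{2} + b^{2}}$)
$k{\left(D{\left(-10 \right)},24 \right)} - q{\left(\left(-14\right) 10,-588 \right)} = \left(9 + \sqrt{24^{2} + \left(-10\right)^{2}}\right) - \left(8 + 233 \left(-588\right) + \left(-14\right) 10 \left(-588\right)\right) = \left(9 + \sqrt{576 + 100}\right) - \left(8 - 137004 - -82320\right) = \left(9 + \sqrt{676}\right) - \left(8 - 137004 + 82320\right) = \left(9 + 26\right) - -54676 = 35 + 54676 = 54711$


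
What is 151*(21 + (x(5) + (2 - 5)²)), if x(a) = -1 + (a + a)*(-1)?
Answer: 2869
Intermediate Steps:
x(a) = -1 - 2*a (x(a) = -1 + (2*a)*(-1) = -1 - 2*a)
151*(21 + (x(5) + (2 - 5)²)) = 151*(21 + ((-1 - 2*5) + (2 - 5)²)) = 151*(21 + ((-1 - 10) + (-3)²)) = 151*(21 + (-11 + 9)) = 151*(21 - 2) = 151*19 = 2869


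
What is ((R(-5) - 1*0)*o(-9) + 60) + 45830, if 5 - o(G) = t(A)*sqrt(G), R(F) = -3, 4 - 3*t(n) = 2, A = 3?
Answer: 45875 + 6*I ≈ 45875.0 + 6.0*I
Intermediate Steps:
t(n) = 2/3 (t(n) = 4/3 - 1/3*2 = 4/3 - 2/3 = 2/3)
o(G) = 5 - 2*sqrt(G)/3
((R(-5) - 1*0)*o(-9) + 60) + 45830 = ((-3 - 1*0)*(5 - 2*I) + 60) + 45830 = ((-3 + 0)*(5 - 2*I) + 60) + 45830 = (-3*(5 - 2*I) + 60) + 45830 = ((-15 + 6*I) + 60) + 45830 = (45 + 6*I) + 45830 = 45875 + 6*I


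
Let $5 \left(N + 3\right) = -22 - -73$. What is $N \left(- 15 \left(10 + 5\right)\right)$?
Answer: $-1620$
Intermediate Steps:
$N = \frac{36}{5}$ ($N = -3 + \frac{-22 - -73}{5} = -3 + \frac{-22 + 73}{5} = -3 + \frac{1}{5} \cdot 51 = -3 + \frac{51}{5} = \frac{36}{5} \approx 7.2$)
$N \left(- 15 \left(10 + 5\right)\right) = \frac{36 \left(- 15 \left(10 + 5\right)\right)}{5} = \frac{36 \left(\left(-15\right) 15\right)}{5} = \frac{36}{5} \left(-225\right) = -1620$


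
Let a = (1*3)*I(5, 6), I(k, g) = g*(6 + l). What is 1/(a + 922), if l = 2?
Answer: 1/1066 ≈ 0.00093809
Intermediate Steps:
I(k, g) = 8*g (I(k, g) = g*(6 + 2) = g*8 = 8*g)
a = 144 (a = (1*3)*(8*6) = 3*48 = 144)
1/(a + 922) = 1/(144 + 922) = 1/1066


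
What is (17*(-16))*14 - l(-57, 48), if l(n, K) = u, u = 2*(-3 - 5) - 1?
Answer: -3791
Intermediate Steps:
u = -17 (u = 2*(-8) - 1 = -16 - 1 = -17)
l(n, K) = -17
(17*(-16))*14 - l(-57, 48) = (17*(-16))*14 - 1*(-17) = -272*14 + 17 = -3808 + 17 = -3791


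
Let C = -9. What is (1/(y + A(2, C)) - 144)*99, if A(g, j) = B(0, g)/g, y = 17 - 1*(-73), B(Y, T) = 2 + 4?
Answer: -441903/31 ≈ -14255.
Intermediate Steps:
B(Y, T) = 6
y = 90 (y = 17 + 73 = 90)
A(g, j) = 6/g
(1/(y + A(2, C)) - 144)*99 = (1/(90 + 6/2) - 144)*99 = (1/(90 + 6*(½)) - 144)*99 = (1/(90 + 3) - 144)*99 = (1/93 - 144)*99 = -13391/93*99 = -441903/31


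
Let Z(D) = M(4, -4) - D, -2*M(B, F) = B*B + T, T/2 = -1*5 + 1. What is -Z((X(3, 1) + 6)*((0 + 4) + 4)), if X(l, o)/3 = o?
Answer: 76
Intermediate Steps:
T = -8 (T = 2*(-1*5 + 1) = 2*(-5 + 1) = 2*(-4) = -8)
X(l, o) = 3*o
M(B, F) = 4 - B²/2 (M(B, F) = -(B*B - 8)/2 = -(B² - 8)/2 = -(-8 + B²)/2 = 4 - B²/2)
Z(D) = -4 - D (Z(D) = (4 - ½*4²) - D = (4 - ½*16) - D = (4 - 8) - D = -4 - D)
-Z((X(3, 1) + 6)*((0 + 4) + 4)) = -(-4 - (3*1 + 6)*((0 + 4) + 4)) = -(-4 - (3 + 6)*(4 + 4)) = -(-4 - 9*8) = -(-4 - 1*72) = -(-4 - 72) = -1*(-76) = 76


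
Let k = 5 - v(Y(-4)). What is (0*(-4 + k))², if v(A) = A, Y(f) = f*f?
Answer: 0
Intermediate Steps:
Y(f) = f²
k = -11 (k = 5 - 1*(-4)² = 5 - 1*16 = 5 - 16 = -11)
(0*(-4 + k))² = (0*(-4 - 11))² = (0*(-15))² = 0² = 0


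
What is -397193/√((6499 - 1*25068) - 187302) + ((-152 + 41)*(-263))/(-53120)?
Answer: -29193/53120 + 397193*I*√205871/205871 ≈ -0.54957 + 875.39*I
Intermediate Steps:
-397193/√((6499 - 1*25068) - 187302) + ((-152 + 41)*(-263))/(-53120) = -397193/√((6499 - 25068) - 187302) - 111*(-263)*(-1/53120) = -397193/√(-18569 - 187302) + 29193*(-1/53120) = -397193*(-I*√205871/205871) - 29193/53120 = -(-397193)*I*√205871/205871 - 29193/53120 = 397193*I*√205871/205871 - 29193/53120 = -29193/53120 + 397193*I*√205871/205871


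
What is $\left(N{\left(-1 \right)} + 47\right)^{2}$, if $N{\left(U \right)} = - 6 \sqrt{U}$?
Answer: $2173 - 564 i \approx 2173.0 - 564.0 i$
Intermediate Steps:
$\left(N{\left(-1 \right)} + 47\right)^{2} = \left(- 6 \sqrt{-1} + 47\right)^{2} = \left(- 6 i + 47\right)^{2} = \left(47 - 6 i\right)^{2}$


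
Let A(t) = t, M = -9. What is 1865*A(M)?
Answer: -16785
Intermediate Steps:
1865*A(M) = 1865*(-9) = -16785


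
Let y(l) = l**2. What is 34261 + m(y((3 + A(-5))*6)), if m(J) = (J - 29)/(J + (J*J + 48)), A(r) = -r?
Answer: 181952224723/5310768 ≈ 34261.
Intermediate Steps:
m(J) = (-29 + J)/(48 + J + J**2) (m(J) = (-29 + J)/(J + (J**2 + 48)) = (-29 + J)/(J + (48 + J**2)) = (-29 + J)/(48 + J + J**2))
34261 + m(y((3 + A(-5))*6)) = 34261 + (-29 + ((3 - 1*(-5))*6)**2)/(48 + ((3 - 1*(-5))*6)**2 + (((3 - 1*(-5))*6)**2)**2) = 34261 + (-29 + ((3 + 5)*6)**2)/(48 + ((3 + 5)*6)**2 + (((3 + 5)*6)**2)**2) = 34261 + (-29 + (8*6)**2)/(48 + (8*6)**2 + ((8*6)**2)**2) = 34261 + (-29 + 48**2)/(48 + 48**2 + (48**2)**2) = 34261 + (-29 + 2304)/(48 + 2304 + 2304**2) = 34261 + 2275/(48 + 2304 + 5308416) = 34261 + 2275/5310768 = 181952224723/5310768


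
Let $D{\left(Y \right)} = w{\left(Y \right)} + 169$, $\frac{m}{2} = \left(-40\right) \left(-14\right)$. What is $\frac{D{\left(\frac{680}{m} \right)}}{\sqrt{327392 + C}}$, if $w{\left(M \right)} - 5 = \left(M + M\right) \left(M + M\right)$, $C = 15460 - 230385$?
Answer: $\frac{34393 \sqrt{112467}}{22043532} \approx 0.52324$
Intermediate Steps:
$C = -214925$ ($C = 15460 - 230385 = -214925$)
$m = 1120$ ($m = 2 \left(\left(-40\right) \left(-14\right)\right) = 2 \cdot 560 = 1120$)
$w{\left(M \right)} = 5 + 4 M^{2}$ ($w{\left(M \right)} = 5 + \left(M + M\right) \left(M + M\right) = 5 + 2 M 2 M = 5 + 4 M^{2}$)
$D{\left(Y \right)} = 174 + 4 Y^{2}$ ($D{\left(Y \right)} = \left(5 + 4 Y^{2}\right) + 169 = 174 + 4 Y^{2}$)
$\frac{D{\left(\frac{680}{m} \right)}}{\sqrt{327392 + C}} = \frac{174 + 4 \left(\frac{680}{1120}\right)^{2}}{\sqrt{327392 - 214925}} = \frac{174 + 4 \left(680 \cdot \frac{1}{1120}\right)^{2}}{\sqrt{112467}} = \left(174 + 4 \left(\frac{17}{28}\right)^{2}\right) \frac{\sqrt{112467}}{112467} = \left(174 + 4 \cdot \frac{289}{784}\right) \frac{\sqrt{112467}}{112467} = \left(174 + \frac{289}{196}\right) \frac{\sqrt{112467}}{112467} = \frac{34393 \frac{\sqrt{112467}}{112467}}{196} = \frac{34393 \sqrt{112467}}{22043532}$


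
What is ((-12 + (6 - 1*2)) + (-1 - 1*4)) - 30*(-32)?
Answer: 947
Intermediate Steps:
((-12 + (6 - 1*2)) + (-1 - 1*4)) - 30*(-32) = ((-12 + (6 - 2)) + (-1 - 4)) + 960 = ((-12 + 4) - 5) + 960 = (-8 - 5) + 960 = -13 + 960 = 947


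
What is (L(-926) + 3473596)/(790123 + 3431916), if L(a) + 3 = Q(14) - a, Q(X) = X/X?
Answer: 3474520/4222039 ≈ 0.82295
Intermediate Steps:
Q(X) = 1
L(a) = -2 - a (L(a) = -3 + (1 - a) = -2 - a)
(L(-926) + 3473596)/(790123 + 3431916) = ((-2 - 1*(-926)) + 3473596)/(790123 + 3431916) = ((-2 + 926) + 3473596)/4222039 = (924 + 3473596)*(1/4222039) = 3474520*(1/4222039) = 3474520/4222039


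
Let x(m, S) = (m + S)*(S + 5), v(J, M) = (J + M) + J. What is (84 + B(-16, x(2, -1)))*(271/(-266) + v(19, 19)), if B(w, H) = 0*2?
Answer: 89346/19 ≈ 4702.4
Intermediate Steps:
v(J, M) = M + 2*J
x(m, S) = (5 + S)*(S + m) (x(m, S) = (S + m)*(5 + S) = (5 + S)*(S + m))
B(w, H) = 0
(84 + B(-16, x(2, -1)))*(271/(-266) + v(19, 19)) = (84 + 0)*(271/(-266) + (19 + 2*19)) = 84*(271*(-1/266) + (19 + 38)) = 84*(-271/266 + 57) = 84*(14891/266) = 89346/19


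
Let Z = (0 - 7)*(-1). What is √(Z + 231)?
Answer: √238 ≈ 15.427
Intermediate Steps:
Z = 7 (Z = -7*(-1) = 7)
√(Z + 231) = √(7 + 231) = √238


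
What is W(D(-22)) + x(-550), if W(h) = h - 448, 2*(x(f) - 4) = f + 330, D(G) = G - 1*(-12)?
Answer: -564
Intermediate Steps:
D(G) = 12 + G (D(G) = G + 12 = 12 + G)
x(f) = 169 + f/2 (x(f) = 4 + (f + 330)/2 = 4 + (330 + f)/2 = 4 + (165 + f/2) = 169 + f/2)
W(h) = -448 + h
W(D(-22)) + x(-550) = (-448 + (12 - 22)) + (169 + (1/2)*(-550)) = (-448 - 10) + (169 - 275) = -458 - 106 = -564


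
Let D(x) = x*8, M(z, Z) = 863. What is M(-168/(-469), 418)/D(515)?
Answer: 863/4120 ≈ 0.20947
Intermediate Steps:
D(x) = 8*x
M(-168/(-469), 418)/D(515) = 863/((8*515)) = 863/4120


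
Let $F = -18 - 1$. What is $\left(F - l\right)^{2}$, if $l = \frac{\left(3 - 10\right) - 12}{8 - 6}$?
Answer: $\frac{361}{4} \approx 90.25$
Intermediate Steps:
$F = -19$ ($F = -18 - 1 = -19$)
$l = - \frac{19}{2}$ ($l = \frac{-7 - 12}{2} = \left(-19\right) \frac{1}{2} = - \frac{19}{2} \approx -9.5$)
$\left(F - l\right)^{2} = \left(-19 - - \frac{19}{2}\right)^{2} = \left(-19 + \frac{19}{2}\right)^{2} = \left(- \frac{19}{2}\right)^{2} = \frac{361}{4}$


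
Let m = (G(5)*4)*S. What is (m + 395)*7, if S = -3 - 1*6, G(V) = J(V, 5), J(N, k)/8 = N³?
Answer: -249235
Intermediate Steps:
J(N, k) = 8*N³
G(V) = 8*V³
S = -9 (S = -3 - 6 = -9)
m = -36000 (m = ((8*5³)*4)*(-9) = ((8*125)*4)*(-9) = (1000*4)*(-9) = 4000*(-9) = -36000)
(m + 395)*7 = (-36000 + 395)*7 = -35605*7 = -249235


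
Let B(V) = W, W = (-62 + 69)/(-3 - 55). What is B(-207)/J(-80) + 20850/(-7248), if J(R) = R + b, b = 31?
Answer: -704821/245224 ≈ -2.8742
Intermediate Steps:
W = -7/58 (W = 7/(-58) = 7*(-1/58) = -7/58 ≈ -0.12069)
J(R) = 31 + R (J(R) = R + 31 = 31 + R)
B(V) = -7/58
B(-207)/J(-80) + 20850/(-7248) = -7/(58*(31 - 80)) + 20850/(-7248) = -7/58/(-49) + 20850*(-1/7248) = -7/58*(-1/49) - 3475/1208 = 1/406 - 3475/1208 = -704821/245224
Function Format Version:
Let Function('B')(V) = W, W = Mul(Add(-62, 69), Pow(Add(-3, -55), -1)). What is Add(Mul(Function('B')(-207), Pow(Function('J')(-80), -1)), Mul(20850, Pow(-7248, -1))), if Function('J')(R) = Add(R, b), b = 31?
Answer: Rational(-704821, 245224) ≈ -2.8742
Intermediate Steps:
W = Rational(-7, 58) (W = Mul(7, Pow(-58, -1)) = Mul(7, Rational(-1, 58)) = Rational(-7, 58) ≈ -0.12069)
Function('J')(R) = Add(31, R) (Function('J')(R) = Add(R, 31) = Add(31, R))
Function('B')(V) = Rational(-7, 58)
Add(Mul(Function('B')(-207), Pow(Function('J')(-80), -1)), Mul(20850, Pow(-7248, -1))) = Add(Mul(Rational(-7, 58), Pow(Add(31, -80), -1)), Mul(20850, Pow(-7248, -1))) = Add(Mul(Rational(-7, 58), Pow(-49, -1)), Mul(20850, Rational(-1, 7248))) = Add(Mul(Rational(-7, 58), Rational(-1, 49)), Rational(-3475, 1208)) = Add(Rational(1, 406), Rational(-3475, 1208)) = Rational(-704821, 245224)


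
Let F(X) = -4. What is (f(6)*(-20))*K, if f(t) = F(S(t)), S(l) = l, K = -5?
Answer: -400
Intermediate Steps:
f(t) = -4
(f(6)*(-20))*K = -4*(-20)*(-5) = 80*(-5) = -400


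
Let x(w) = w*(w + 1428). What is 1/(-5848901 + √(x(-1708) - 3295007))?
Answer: -5848901/34209645724568 - I*√2816767/34209645724568 ≈ -1.7097e-7 - 4.906e-11*I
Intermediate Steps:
x(w) = w*(1428 + w)
1/(-5848901 + √(x(-1708) - 3295007)) = 1/(-5848901 + √(-1708*(1428 - 1708) - 3295007)) = 1/(-5848901 + √(-1708*(-280) - 3295007)) = 1/(-5848901 + √(478240 - 3295007)) = 1/(-5848901 + √(-2816767)) = 1/(-5848901 + I*√2816767)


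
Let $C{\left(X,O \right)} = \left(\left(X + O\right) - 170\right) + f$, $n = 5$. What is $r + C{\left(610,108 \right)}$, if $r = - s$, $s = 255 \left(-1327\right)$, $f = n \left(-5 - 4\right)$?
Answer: $338888$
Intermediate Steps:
$f = -45$ ($f = 5 \left(-5 - 4\right) = 5 \left(-9\right) = -45$)
$s = -338385$
$C{\left(X,O \right)} = -215 + O + X$ ($C{\left(X,O \right)} = \left(\left(X + O\right) - 170\right) - 45 = \left(\left(O + X\right) - 170\right) - 45 = \left(-170 + O + X\right) - 45 = -215 + O + X$)
$r = 338385$ ($r = \left(-1\right) \left(-338385\right) = 338385$)
$r + C{\left(610,108 \right)} = 338385 + \left(-215 + 108 + 610\right) = 338385 + 503 = 338888$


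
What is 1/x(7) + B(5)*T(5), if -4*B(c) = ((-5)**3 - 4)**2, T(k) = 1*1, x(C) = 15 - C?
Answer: -33281/8 ≈ -4160.1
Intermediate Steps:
T(k) = 1
B(c) = -16641/4 (B(c) = -((-5)**3 - 4)**2/4 = -(-125 - 4)**2/4 = -1/4*(-129)**2 = -1/4*16641 = -16641/4)
1/x(7) + B(5)*T(5) = 1/(15 - 1*7) - 16641/4*1 = 1/(15 - 7) - 16641/4 = 1/8 - 16641/4 = -33281/8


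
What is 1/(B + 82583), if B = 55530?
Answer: 1/138113 ≈ 7.2405e-6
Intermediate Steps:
1/(B + 82583) = 1/(55530 + 82583) = 1/138113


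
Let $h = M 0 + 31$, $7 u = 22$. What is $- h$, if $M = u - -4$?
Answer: $-31$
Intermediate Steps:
$u = \frac{22}{7}$ ($u = \frac{1}{7} \cdot 22 = \frac{22}{7} \approx 3.1429$)
$M = \frac{50}{7}$ ($M = \frac{22}{7} - -4 = \frac{22}{7} + 4 = \frac{50}{7} \approx 7.1429$)
$h = 31$ ($h = \frac{50}{7} \cdot 0 + 31 = 0 + 31 = 31$)
$- h = \left(-1\right) 31 = -31$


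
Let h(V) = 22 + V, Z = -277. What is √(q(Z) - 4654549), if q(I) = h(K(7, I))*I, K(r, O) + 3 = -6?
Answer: 5*I*√186326 ≈ 2158.3*I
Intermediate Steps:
K(r, O) = -9 (K(r, O) = -3 - 6 = -9)
q(I) = 13*I (q(I) = (22 - 9)*I = 13*I)
√(q(Z) - 4654549) = √(13*(-277) - 4654549) = √(-3601 - 4654549) = √(-4658150) = 5*I*√186326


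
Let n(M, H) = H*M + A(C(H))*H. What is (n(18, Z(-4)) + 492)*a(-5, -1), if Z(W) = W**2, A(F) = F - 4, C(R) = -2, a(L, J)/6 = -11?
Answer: -45144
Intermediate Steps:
a(L, J) = -66 (a(L, J) = 6*(-11) = -66)
A(F) = -4 + F
n(M, H) = -6*H + H*M (n(M, H) = H*M + (-4 - 2)*H = H*M - 6*H = -6*H + H*M)
(n(18, Z(-4)) + 492)*a(-5, -1) = ((-4)**2*(-6 + 18) + 492)*(-66) = (16*12 + 492)*(-66) = (192 + 492)*(-66) = 684*(-66) = -45144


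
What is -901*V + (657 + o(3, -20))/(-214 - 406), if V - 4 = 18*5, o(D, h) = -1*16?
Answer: -52510921/620 ≈ -84695.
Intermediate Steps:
o(D, h) = -16
V = 94 (V = 4 + 18*5 = 4 + 90 = 94)
-901*V + (657 + o(3, -20))/(-214 - 406) = -901*94 + (657 - 16)/(-214 - 406) = -84694 + 641/(-620) = -84694 + 641*(-1/620) = -84694 - 641/620 = -52510921/620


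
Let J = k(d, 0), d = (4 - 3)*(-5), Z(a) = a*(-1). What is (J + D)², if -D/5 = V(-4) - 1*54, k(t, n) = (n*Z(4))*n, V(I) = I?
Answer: 84100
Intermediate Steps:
Z(a) = -a
d = -5 (d = 1*(-5) = -5)
k(t, n) = -4*n² (k(t, n) = (n*(-1*4))*n = (n*(-4))*n = (-4*n)*n = -4*n²)
J = 0 (J = -4*0² = -4*0 = 0)
D = 290 (D = -5*(-4 - 1*54) = -5*(-4 - 54) = -5*(-58) = 290)
(J + D)² = (0 + 290)² = 290² = 84100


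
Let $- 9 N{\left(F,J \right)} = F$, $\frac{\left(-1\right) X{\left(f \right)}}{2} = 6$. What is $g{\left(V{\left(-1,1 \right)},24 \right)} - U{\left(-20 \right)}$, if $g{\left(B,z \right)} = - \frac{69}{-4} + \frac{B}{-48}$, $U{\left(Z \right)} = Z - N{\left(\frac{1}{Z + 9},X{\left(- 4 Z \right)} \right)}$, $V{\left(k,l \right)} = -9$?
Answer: $\frac{59317}{1584} \approx 37.448$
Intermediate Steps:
$X{\left(f \right)} = -12$ ($X{\left(f \right)} = \left(-2\right) 6 = -12$)
$N{\left(F,J \right)} = - \frac{F}{9}$
$U{\left(Z \right)} = Z + \frac{1}{9 \left(9 + Z\right)}$ ($U{\left(Z \right)} = Z - - \frac{1}{9 \left(Z + 9\right)} = Z - - \frac{1}{9 \left(9 + Z\right)} = Z + \frac{1}{9 \left(9 + Z\right)}$)
$g{\left(B,z \right)} = \frac{69}{4} - \frac{B}{48}$ ($g{\left(B,z \right)} = \left(-69\right) \left(- \frac{1}{4}\right) + B \left(- \frac{1}{48}\right) = \frac{69}{4} - \frac{B}{48}$)
$g{\left(V{\left(-1,1 \right)},24 \right)} - U{\left(-20 \right)} = \left(\frac{69}{4} - - \frac{3}{16}\right) - \frac{\frac{1}{9} - 20 \left(9 - 20\right)}{9 - 20} = \left(\frac{69}{4} + \frac{3}{16}\right) - \frac{\frac{1}{9} - -220}{-11} = \frac{279}{16} - - \frac{\frac{1}{9} + 220}{11} = \frac{279}{16} - \left(- \frac{1}{11}\right) \frac{1981}{9} = \frac{279}{16} - - \frac{1981}{99} = \frac{279}{16} + \frac{1981}{99} = \frac{59317}{1584}$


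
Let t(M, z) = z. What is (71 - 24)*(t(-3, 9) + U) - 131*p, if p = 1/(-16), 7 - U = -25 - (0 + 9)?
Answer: 37731/16 ≈ 2358.2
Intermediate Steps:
U = 41 (U = 7 - (-25 - (0 + 9)) = 7 - (-25 - 1*9) = 7 - (-25 - 9) = 7 - 1*(-34) = 7 + 34 = 41)
p = -1/16 ≈ -0.062500
(71 - 24)*(t(-3, 9) + U) - 131*p = (71 - 24)*(9 + 41) - 131*(-1/16) = 47*50 + 131/16 = 2350 + 131/16 = 37731/16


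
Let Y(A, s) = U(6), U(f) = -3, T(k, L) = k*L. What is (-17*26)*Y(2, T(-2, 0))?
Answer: 1326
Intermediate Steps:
T(k, L) = L*k
Y(A, s) = -3
(-17*26)*Y(2, T(-2, 0)) = -17*26*(-3) = -442*(-3) = 1326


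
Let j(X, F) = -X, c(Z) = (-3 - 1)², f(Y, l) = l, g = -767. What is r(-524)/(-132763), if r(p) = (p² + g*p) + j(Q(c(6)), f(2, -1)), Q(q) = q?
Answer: -676468/132763 ≈ -5.0953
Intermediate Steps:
c(Z) = 16 (c(Z) = (-4)² = 16)
r(p) = -16 + p² - 767*p (r(p) = (p² - 767*p) - 1*16 = (p² - 767*p) - 16 = -16 + p² - 767*p)
r(-524)/(-132763) = (-16 + (-524)² - 767*(-524))/(-132763) = (-16 + 274576 + 401908)*(-1/132763) = 676468*(-1/132763) = -676468/132763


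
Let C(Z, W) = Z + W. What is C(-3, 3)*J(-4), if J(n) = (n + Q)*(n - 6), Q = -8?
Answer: 0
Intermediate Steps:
C(Z, W) = W + Z
J(n) = (-8 + n)*(-6 + n) (J(n) = (n - 8)*(n - 6) = (-8 + n)*(-6 + n))
C(-3, 3)*J(-4) = (3 - 3)*(48 + (-4)**2 - 14*(-4)) = 0*(48 + 16 + 56) = 0*120 = 0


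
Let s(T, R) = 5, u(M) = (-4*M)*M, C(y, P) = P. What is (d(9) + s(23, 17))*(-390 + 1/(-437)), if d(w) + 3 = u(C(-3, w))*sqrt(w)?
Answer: 165318070/437 ≈ 3.7830e+5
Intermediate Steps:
u(M) = -4*M**2
d(w) = -3 - 4*w**(5/2) (d(w) = -3 + (-4*w**2)*sqrt(w) = -3 - 4*w**(5/2))
(d(9) + s(23, 17))*(-390 + 1/(-437)) = ((-3 - 4*9**(5/2)) + 5)*(-390 + 1/(-437)) = ((-3 - 4*243) + 5)*(-390 - 1/437) = ((-3 - 972) + 5)*(-170431/437) = (-975 + 5)*(-170431/437) = -970*(-170431/437) = 165318070/437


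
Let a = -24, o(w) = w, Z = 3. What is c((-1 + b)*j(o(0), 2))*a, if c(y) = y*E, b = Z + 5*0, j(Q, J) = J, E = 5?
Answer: -480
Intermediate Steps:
b = 3 (b = 3 + 5*0 = 3 + 0 = 3)
c(y) = 5*y (c(y) = y*5 = 5*y)
c((-1 + b)*j(o(0), 2))*a = (5*((-1 + 3)*2))*(-24) = (5*(2*2))*(-24) = (5*4)*(-24) = 20*(-24) = -480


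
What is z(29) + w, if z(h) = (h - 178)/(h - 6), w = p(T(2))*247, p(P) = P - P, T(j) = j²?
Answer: -149/23 ≈ -6.4783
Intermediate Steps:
p(P) = 0
w = 0 (w = 0*247 = 0)
z(h) = (-178 + h)/(-6 + h)
z(29) + w = (-178 + 29)/(-6 + 29) + 0 = -149/23 + 0 = -149/23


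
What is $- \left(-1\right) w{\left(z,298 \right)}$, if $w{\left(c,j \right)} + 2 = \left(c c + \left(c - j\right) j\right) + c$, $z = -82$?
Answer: $-106600$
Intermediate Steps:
$w{\left(c,j \right)} = -2 + c + c^{2} + j \left(c - j\right)$ ($w{\left(c,j \right)} = -2 + \left(\left(c c + \left(c - j\right) j\right) + c\right) = -2 + \left(\left(c^{2} + j \left(c - j\right)\right) + c\right) = -2 + \left(c + c^{2} + j \left(c - j\right)\right) = -2 + c + c^{2} + j \left(c - j\right)$)
$- \left(-1\right) w{\left(z,298 \right)} = - \left(-1\right) \left(-2 - 82 + \left(-82\right)^{2} - 298^{2} - 24436\right) = - \left(-1\right) \left(-2 - 82 + 6724 - 88804 - 24436\right) = - \left(-1\right) \left(-106600\right) = \left(-1\right) 106600 = -106600$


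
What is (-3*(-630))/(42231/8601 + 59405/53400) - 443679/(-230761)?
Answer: 13436179247915373/42553525357307 ≈ 315.75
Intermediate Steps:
(-3*(-630))/(42231/8601 + 59405/53400) - 443679/(-230761) = 1890/(42231*(1/8601) + 59405*(1/53400)) - 443679*(-1/230761) = 1890/(14077/2867 + 11881/10680) + 443679/230761 = 1890/(184405187/30619560) + 443679/230761 = 1890*(30619560/184405187) + 443679/230761 = 57870968400/184405187 + 443679/230761 = 13436179247915373/42553525357307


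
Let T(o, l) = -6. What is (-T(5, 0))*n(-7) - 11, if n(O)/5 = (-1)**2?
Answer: 19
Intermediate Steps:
n(O) = 5 (n(O) = 5*(-1)**2 = 5*1 = 5)
(-T(5, 0))*n(-7) - 11 = -1*(-6)*5 - 11 = 6*5 - 11 = 30 - 11 = 19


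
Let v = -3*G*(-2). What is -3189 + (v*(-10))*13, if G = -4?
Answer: -69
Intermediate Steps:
v = -24 (v = -3*(-4)*(-2) = 12*(-2) = -24)
-3189 + (v*(-10))*13 = -3189 - 24*(-10)*13 = -3189 + 240*13 = -3189 + 3120 = -69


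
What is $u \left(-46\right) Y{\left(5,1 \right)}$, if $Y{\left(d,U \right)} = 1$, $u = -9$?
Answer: $414$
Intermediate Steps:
$u \left(-46\right) Y{\left(5,1 \right)} = \left(-9\right) \left(-46\right) 1 = 414 \cdot 1 = 414$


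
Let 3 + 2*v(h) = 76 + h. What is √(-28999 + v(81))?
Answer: I*√28922 ≈ 170.06*I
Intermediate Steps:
v(h) = 73/2 + h/2 (v(h) = -3/2 + (76 + h)/2 = -3/2 + (38 + h/2) = 73/2 + h/2)
√(-28999 + v(81)) = √(-28999 + (73/2 + (½)*81)) = √(-28999 + (73/2 + 81/2)) = √(-28999 + 77) = √(-28922) = I*√28922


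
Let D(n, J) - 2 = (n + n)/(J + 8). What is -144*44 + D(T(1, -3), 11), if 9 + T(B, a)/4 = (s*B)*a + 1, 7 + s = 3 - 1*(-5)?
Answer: -120434/19 ≈ -6338.6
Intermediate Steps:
s = 1 (s = -7 + (3 - 1*(-5)) = -7 + (3 + 5) = -7 + 8 = 1)
T(B, a) = -32 + 4*B*a (T(B, a) = -36 + 4*((1*B)*a + 1) = -36 + 4*(B*a + 1) = -36 + 4*(1 + B*a) = -36 + (4 + 4*B*a) = -32 + 4*B*a)
D(n, J) = 2 + 2*n/(8 + J) (D(n, J) = 2 + (n + n)/(J + 8) = 2 + (2*n)/(8 + J) = 2 + 2*n/(8 + J))
-144*44 + D(T(1, -3), 11) = -144*44 + 2*(8 + 11 + (-32 + 4*1*(-3)))/(8 + 11) = -6336 + 2*(8 + 11 + (-32 - 12))/19 = -6336 + 2*(1/19)*(8 + 11 - 44) = -6336 + 2*(1/19)*(-25) = -6336 - 50/19 = -120434/19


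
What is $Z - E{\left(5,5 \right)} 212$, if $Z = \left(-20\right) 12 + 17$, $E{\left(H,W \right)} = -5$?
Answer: $837$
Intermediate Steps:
$Z = -223$ ($Z = -240 + 17 = -223$)
$Z - E{\left(5,5 \right)} 212 = -223 - \left(-5\right) 212 = -223 - -1060 = -223 + 1060 = 837$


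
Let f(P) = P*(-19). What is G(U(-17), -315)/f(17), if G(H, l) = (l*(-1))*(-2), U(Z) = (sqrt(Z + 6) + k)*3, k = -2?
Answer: 630/323 ≈ 1.9505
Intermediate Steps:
U(Z) = -6 + 3*sqrt(6 + Z) (U(Z) = (sqrt(Z + 6) - 2)*3 = (sqrt(6 + Z) - 2)*3 = (-2 + sqrt(6 + Z))*3 = -6 + 3*sqrt(6 + Z))
G(H, l) = 2*l (G(H, l) = -l*(-2) = 2*l)
f(P) = -19*P
G(U(-17), -315)/f(17) = (2*(-315))/((-19*17)) = -630/(-323) = -630*(-1/323) = 630/323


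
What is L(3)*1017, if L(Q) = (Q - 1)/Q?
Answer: 678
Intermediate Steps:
L(Q) = (-1 + Q)/Q
L(3)*1017 = ((-1 + 3)/3)*1017 = ((1/3)*2)*1017 = (2/3)*1017 = 678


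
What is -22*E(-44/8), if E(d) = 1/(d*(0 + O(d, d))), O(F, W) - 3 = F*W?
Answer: 16/133 ≈ 0.12030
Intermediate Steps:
O(F, W) = 3 + F*W
E(d) = 1/(d*(3 + d**2)) (E(d) = 1/(d*(0 + (3 + d*d))) = 1/(d*(0 + (3 + d**2))) = 1/(d*(3 + d**2)))
-22*E(-44/8) = -22/(((-44/8))*(3 + (-44/8)**2)) = -22/(((-44*1/8))*(3 + (-44*1/8)**2)) = -22/((-11/2)*(3 + (-11/2)**2)) = -(-4)/(3 + 121/4) = -(-4)/133/4 = -(-4)*4/133 = -22*(-8/1463) = 16/133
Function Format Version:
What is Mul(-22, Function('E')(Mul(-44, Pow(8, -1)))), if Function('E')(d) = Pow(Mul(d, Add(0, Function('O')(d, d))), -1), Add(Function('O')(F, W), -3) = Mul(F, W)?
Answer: Rational(16, 133) ≈ 0.12030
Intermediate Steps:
Function('O')(F, W) = Add(3, Mul(F, W))
Function('E')(d) = Mul(Pow(d, -1), Pow(Add(3, Pow(d, 2)), -1)) (Function('E')(d) = Pow(Mul(d, Add(0, Add(3, Mul(d, d)))), -1) = Pow(Mul(d, Add(0, Add(3, Pow(d, 2)))), -1) = Pow(Mul(d, Add(3, Pow(d, 2))), -1) = Mul(Pow(d, -1), Pow(Add(3, Pow(d, 2)), -1)))
Mul(-22, Function('E')(Mul(-44, Pow(8, -1)))) = Mul(-22, Mul(Pow(Mul(-44, Pow(8, -1)), -1), Pow(Add(3, Pow(Mul(-44, Pow(8, -1)), 2)), -1))) = Mul(-22, Mul(Pow(Mul(-44, Rational(1, 8)), -1), Pow(Add(3, Pow(Mul(-44, Rational(1, 8)), 2)), -1))) = Mul(-22, Mul(Pow(Rational(-11, 2), -1), Pow(Add(3, Pow(Rational(-11, 2), 2)), -1))) = Mul(-22, Mul(Rational(-2, 11), Pow(Add(3, Rational(121, 4)), -1))) = Mul(-22, Mul(Rational(-2, 11), Pow(Rational(133, 4), -1))) = Mul(-22, Mul(Rational(-2, 11), Rational(4, 133))) = Mul(-22, Rational(-8, 1463)) = Rational(16, 133)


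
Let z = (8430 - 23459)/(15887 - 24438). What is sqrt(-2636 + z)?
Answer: 3*I*sqrt(21401639473)/8551 ≈ 51.325*I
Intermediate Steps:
z = 15029/8551 (z = -15029/(-8551) = -15029*(-1/8551) = 15029/8551 ≈ 1.7576)
sqrt(-2636 + z) = sqrt(-2636 + 15029/8551) = sqrt(-22525407/8551) = 3*I*sqrt(21401639473)/8551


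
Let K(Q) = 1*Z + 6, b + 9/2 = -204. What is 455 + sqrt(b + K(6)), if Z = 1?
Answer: 455 + I*sqrt(806)/2 ≈ 455.0 + 14.195*I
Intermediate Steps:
b = -417/2 (b = -9/2 - 204 = -417/2 ≈ -208.50)
K(Q) = 7 (K(Q) = 1*1 + 6 = 1 + 6 = 7)
455 + sqrt(b + K(6)) = 455 + sqrt(-417/2 + 7) = 455 + sqrt(-403/2) = 455 + I*sqrt(806)/2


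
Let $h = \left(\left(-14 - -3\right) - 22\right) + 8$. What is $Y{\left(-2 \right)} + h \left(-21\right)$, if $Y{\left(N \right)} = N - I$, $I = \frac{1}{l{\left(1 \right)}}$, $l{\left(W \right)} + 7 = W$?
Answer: $\frac{3139}{6} \approx 523.17$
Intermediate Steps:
$l{\left(W \right)} = -7 + W$
$I = - \frac{1}{6}$ ($I = \frac{1}{-7 + 1} = \frac{1}{-6} = - \frac{1}{6} \approx -0.16667$)
$h = -25$ ($h = \left(\left(-14 + 3\right) - 22\right) + 8 = \left(-11 - 22\right) + 8 = -33 + 8 = -25$)
$Y{\left(N \right)} = \frac{1}{6} + N$ ($Y{\left(N \right)} = N - - \frac{1}{6} = N + \frac{1}{6} = \frac{1}{6} + N$)
$Y{\left(-2 \right)} + h \left(-21\right) = \left(\frac{1}{6} - 2\right) - -525 = - \frac{11}{6} + 525 = \frac{3139}{6}$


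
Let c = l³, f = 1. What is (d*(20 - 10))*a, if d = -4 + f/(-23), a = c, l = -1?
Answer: 930/23 ≈ 40.435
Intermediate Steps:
c = -1 (c = (-1)³ = -1)
a = -1
d = -93/23 (d = -4 + 1/(-23) = -4 + 1*(-1/23) = -4 - 1/23 = -93/23 ≈ -4.0435)
(d*(20 - 10))*a = -93*(20 - 10)/23*(-1) = -93/23*10*(-1) = -930/23*(-1) = 930/23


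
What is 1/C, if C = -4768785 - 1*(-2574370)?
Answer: -1/2194415 ≈ -4.5570e-7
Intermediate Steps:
C = -2194415 (C = -4768785 + 2574370 = -2194415)
1/C = 1/(-2194415) = -1/2194415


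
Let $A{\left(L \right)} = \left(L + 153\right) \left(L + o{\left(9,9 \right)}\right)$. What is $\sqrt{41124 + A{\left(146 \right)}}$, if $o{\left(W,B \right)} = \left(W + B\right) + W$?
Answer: $\sqrt{92851} \approx 304.71$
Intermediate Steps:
$o{\left(W,B \right)} = B + 2 W$ ($o{\left(W,B \right)} = \left(B + W\right) + W = B + 2 W$)
$A{\left(L \right)} = \left(27 + L\right) \left(153 + L\right)$ ($A{\left(L \right)} = \left(L + 153\right) \left(L + \left(9 + 2 \cdot 9\right)\right) = \left(153 + L\right) \left(L + \left(9 + 18\right)\right) = \left(153 + L\right) \left(L + 27\right) = \left(153 + L\right) \left(27 + L\right) = \left(27 + L\right) \left(153 + L\right)$)
$\sqrt{41124 + A{\left(146 \right)}} = \sqrt{41124 + \left(4131 + 146^{2} + 180 \cdot 146\right)} = \sqrt{41124 + \left(4131 + 21316 + 26280\right)} = \sqrt{41124 + 51727} = \sqrt{92851}$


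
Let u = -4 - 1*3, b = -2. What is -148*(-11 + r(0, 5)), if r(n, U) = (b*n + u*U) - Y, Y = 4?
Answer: 7400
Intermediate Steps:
u = -7 (u = -4 - 3 = -7)
r(n, U) = -4 - 7*U - 2*n (r(n, U) = (-2*n - 7*U) - 1*4 = (-7*U - 2*n) - 4 = -4 - 7*U - 2*n)
-148*(-11 + r(0, 5)) = -148*(-11 + (-4 - 7*5 - 2*0)) = -148*(-11 + (-4 - 35 + 0)) = -148*(-11 - 39) = -148*(-50) = 7400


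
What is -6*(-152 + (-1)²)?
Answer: 906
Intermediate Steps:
-6*(-152 + (-1)²) = -6*(-152 + 1) = -6*(-151) = 906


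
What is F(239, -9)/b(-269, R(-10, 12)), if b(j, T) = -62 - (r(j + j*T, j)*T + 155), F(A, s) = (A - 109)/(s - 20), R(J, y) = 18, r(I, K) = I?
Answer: -130/2661649 ≈ -4.8842e-5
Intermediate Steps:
F(A, s) = (-109 + A)/(-20 + s)
b(j, T) = -217 - T*(j + T*j) (b(j, T) = -62 - ((j + j*T)*T + 155) = -62 - ((j + T*j)*T + 155) = -62 - (T*(j + T*j) + 155) = -62 - (155 + T*(j + T*j)) = -62 + (-155 - T*(j + T*j)) = -217 - T*(j + T*j))
F(239, -9)/b(-269, R(-10, 12)) = ((-109 + 239)/(-20 - 9))/(-217 - 1*18*(-269)*(1 + 18)) = (130/(-29))/(-217 - 1*18*(-269)*19) = (-1/29*130)/(-217 + 91998) = -130/29/91781 = -130/29*1/91781 = -130/2661649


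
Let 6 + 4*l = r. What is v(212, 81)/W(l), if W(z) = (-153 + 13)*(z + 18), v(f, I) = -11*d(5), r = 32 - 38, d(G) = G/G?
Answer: 11/2100 ≈ 0.0052381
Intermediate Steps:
d(G) = 1
r = -6
l = -3 (l = -3/2 + (¼)*(-6) = -3/2 - 3/2 = -3)
v(f, I) = -11 (v(f, I) = -11*1 = -11)
W(z) = -2520 - 140*z (W(z) = -140*(18 + z) = -2520 - 140*z)
v(212, 81)/W(l) = -11/(-2520 - 140*(-3)) = -11/(-2520 + 420) = -11/(-2100) = -11*(-1/2100) = 11/2100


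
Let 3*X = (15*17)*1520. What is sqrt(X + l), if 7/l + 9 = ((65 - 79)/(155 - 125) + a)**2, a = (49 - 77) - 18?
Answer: 275*sqrt(2040065294)/34556 ≈ 359.44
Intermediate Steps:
a = -46 (a = -28 - 18 = -46)
l = 225/69112 (l = 7/(-9 + ((65 - 79)/(155 - 125) - 46)**2) = 7/(-9 + (-14/30 - 46)**2) = 7/(-9 + (-14*1/30 - 46)**2) = 7/(-9 + (-7/15 - 46)**2) = 7/(-9 + (-697/15)**2) = 7/(-9 + 485809/225) = 7/(483784/225) = 7*(225/483784) = 225/69112 ≈ 0.0032556)
X = 129200 (X = ((15*17)*1520)/3 = (255*1520)/3 = (1/3)*387600 = 129200)
sqrt(X + l) = sqrt(129200 + 225/69112) = sqrt(8929270625/69112) = 275*sqrt(2040065294)/34556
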